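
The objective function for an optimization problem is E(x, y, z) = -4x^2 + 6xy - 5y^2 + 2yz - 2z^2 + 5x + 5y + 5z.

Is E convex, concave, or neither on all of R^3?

E is quadratic, so its Hessian is the constant matrix H = [[-8, 6, 0], [6, -10, 2], [0, 2, -4]].
Leading principal minors: -8, 44, -144.
Signs alternate −, +, − ⇒ H ≺ 0 ⇒ concave.

concave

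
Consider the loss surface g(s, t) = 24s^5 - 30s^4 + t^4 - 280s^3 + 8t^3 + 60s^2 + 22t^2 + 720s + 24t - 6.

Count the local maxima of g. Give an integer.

2

g separates as a function of s plus a function of t, so ∇g=0 decouples.
∂g/∂s = 120(s - 3)(s - 1)(s + 1)(s + 2) = 0 at s ∈ {-2, -1, 1, 3}; ∂g/∂t = 4(t + 1)(t + 2)(t + 3) = 0 at t ∈ {-3, -2, -1}.
The Hessian is diagonal: diag(g_ss, g_tt). Second derivatives: g_ss(-2)=-1800, g_ss(-1)=960, g_ss(1)=-1440, g_ss(3)=4800; g_tt(-3)=8, g_tt(-2)=-4, g_tt(-1)=8.
Local maxima occur where both diagonal entries negative: (-2, -2), (1, -2). Count: 2.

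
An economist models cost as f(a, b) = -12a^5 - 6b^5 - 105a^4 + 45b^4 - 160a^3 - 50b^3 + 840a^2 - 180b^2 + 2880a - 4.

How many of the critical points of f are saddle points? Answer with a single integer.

8

f separates as a function of a plus a function of b, so ∇f=0 decouples.
∂f/∂a = -60(a - 2)(a + 2)(a + 3)(a + 4) = 0 at a ∈ {-4, -3, -2, 2}; ∂f/∂b = -30b(b - 4)(b - 3)(b + 1) = 0 at b ∈ {-1, 0, 3, 4}.
The Hessian is diagonal: diag(f_aa, f_bb). Second derivatives: f_aa(-4)=720, f_aa(-3)=-300, f_aa(-2)=480, f_aa(2)=-7200; f_bb(-1)=600, f_bb(0)=-360, f_bb(3)=360, f_bb(4)=-600.
Saddle points occur where the two diagonal entries have opposite signs: (-4, 0), (-4, 4), (-3, -1), (-3, 3), (-2, 0), (-2, 4), (2, -1), (2, 3). Count: 8.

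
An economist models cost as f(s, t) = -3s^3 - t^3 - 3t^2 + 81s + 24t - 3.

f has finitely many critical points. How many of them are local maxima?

f separates as a function of s plus a function of t, so ∇f=0 decouples.
∂f/∂s = -9(s - 3)(s + 3) = 0 at s ∈ {-3, 3}; ∂f/∂t = -3(t - 2)(t + 4) = 0 at t ∈ {-4, 2}.
The Hessian is diagonal: diag(f_ss, f_tt). Second derivatives: f_ss(-3)=54, f_ss(3)=-54; f_tt(-4)=18, f_tt(2)=-18.
Local maxima occur where both diagonal entries negative: (3, 2). Count: 1.

1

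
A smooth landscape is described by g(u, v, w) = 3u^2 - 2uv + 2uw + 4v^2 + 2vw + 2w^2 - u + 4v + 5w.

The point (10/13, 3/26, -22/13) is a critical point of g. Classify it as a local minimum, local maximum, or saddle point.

The Hessian is constant: H = [[6, -2, 2], [-2, 8, 2], [2, 2, 4]].
Leading principal minors: Δ₁ = 6, Δ₂ = 44, Δ₃ = 104.
All leading minors are positive, so H is positive definite: a local minimum.

local minimum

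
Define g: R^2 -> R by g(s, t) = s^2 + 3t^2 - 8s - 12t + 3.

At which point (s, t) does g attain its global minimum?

g(s,t) separates as P(s) + Q(t) + 3, so its minimum is min P + min Q + 3.
P'(s) = 2s - 8 vanishes at s ∈ {4}; Q'(t) = 6(t - 2) vanishes at t ∈ {2}.
Local minima of P (where P''>0): P(4)=-16. Local minima of Q: Q(2)=-12.
So the global minimum of g is P(4) + Q(2) + 3 = -16 − 12 + 3 = -25, attained at (4, 2).

(4, 2)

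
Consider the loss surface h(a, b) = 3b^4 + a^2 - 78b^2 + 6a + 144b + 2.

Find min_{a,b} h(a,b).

h(a,b) separates as P(a) + Q(b) + 2, so its minimum is min P + min Q + 2.
P'(a) = 2a + 6 vanishes at a ∈ {-3}; Q'(b) = 12(b - 3)(b - 1)(b + 4) vanishes at b ∈ {-4, 1, 3}.
Local minima of P (where P''>0): P(-3)=-9. Local minima of Q: Q(-4)=-1056, Q(3)=-27.
So the global minimum of h is P(-3) + Q(-4) + 2 = -9 − 1056 + 2 = -1063, attained at (-3, -4).

-1063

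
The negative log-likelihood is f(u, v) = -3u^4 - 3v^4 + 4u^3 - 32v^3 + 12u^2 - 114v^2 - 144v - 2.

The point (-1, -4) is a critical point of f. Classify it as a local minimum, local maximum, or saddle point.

local maximum

The mixed partial ∂²f/∂u∂v is 0, so the Hessian at any point is diag(f_uu, f_vv) = diag(12(-3u^2 + 2u + 2), -12(3v^2 + 16v + 19)).
At (-1, -4): H = diag(-36, -36).
Both eigenvalues are negative, so H is negative definite: a local maximum.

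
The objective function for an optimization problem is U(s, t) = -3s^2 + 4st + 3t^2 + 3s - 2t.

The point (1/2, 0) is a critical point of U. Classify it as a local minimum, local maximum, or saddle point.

The Hessian of U is constant: H = [[-6, 4], [4, 6]].
det(H) = (-6)·6 − 4² = -52.
Since det(H) < 0, H is indefinite and the critical point is a saddle point.

saddle point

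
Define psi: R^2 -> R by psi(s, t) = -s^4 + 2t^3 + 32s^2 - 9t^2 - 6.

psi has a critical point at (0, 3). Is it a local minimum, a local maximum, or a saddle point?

local minimum

The mixed partial ∂²psi/∂s∂t is 0, so the Hessian at any point is diag(psi_ss, psi_tt) = diag(4(-3s^2 + 16), 6(2t - 3)).
At (0, 3): H = diag(64, 18).
Both eigenvalues are positive, so H is positive definite: a local minimum.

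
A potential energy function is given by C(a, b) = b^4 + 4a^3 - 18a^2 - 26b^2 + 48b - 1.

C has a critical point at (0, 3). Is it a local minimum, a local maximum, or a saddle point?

saddle point

The mixed partial ∂²C/∂a∂b is 0, so the Hessian at any point is diag(C_aa, C_bb) = diag(12(2a - 3), 4(3b^2 - 13)).
At (0, 3): H = diag(-36, 56).
The eigenvalues have opposite signs, so H is indefinite: a saddle point.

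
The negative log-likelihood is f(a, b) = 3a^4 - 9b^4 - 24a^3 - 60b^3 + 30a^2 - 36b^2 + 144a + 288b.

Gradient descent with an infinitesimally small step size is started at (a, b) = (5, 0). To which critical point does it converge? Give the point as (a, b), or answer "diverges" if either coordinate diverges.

f is separable, so gradient descent decouples: a follows -∂f/∂a, b follows -∂f/∂b.
∂f/∂a = 12(a - 4)(a - 3)(a + 1); at a=5 this is 144, so a decreases.
∂f/∂b = -36(b - 1)(b + 2)(b + 4); at b=0 this is 288, so b decreases.
a converges to its nearest critical value 4 (a local min of the a-part); b converges to -2. The iterate converges to (4, -2).

(4, -2)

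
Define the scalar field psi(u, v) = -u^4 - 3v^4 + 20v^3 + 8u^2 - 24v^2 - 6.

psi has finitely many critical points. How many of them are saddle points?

psi separates as a function of u plus a function of v, so ∇psi=0 decouples.
∂psi/∂u = -4u(u - 2)(u + 2) = 0 at u ∈ {-2, 0, 2}; ∂psi/∂v = -12v(v - 4)(v - 1) = 0 at v ∈ {0, 1, 4}.
The Hessian is diagonal: diag(psi_uu, psi_vv). Second derivatives: psi_uu(-2)=-32, psi_uu(0)=16, psi_uu(2)=-32; psi_vv(0)=-48, psi_vv(1)=36, psi_vv(4)=-144.
Saddle points occur where the two diagonal entries have opposite signs: (-2, 1), (0, 0), (0, 4), (2, 1). Count: 4.

4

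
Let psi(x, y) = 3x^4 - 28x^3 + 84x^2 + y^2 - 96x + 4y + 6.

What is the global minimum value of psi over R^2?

psi(x,y) separates as P(x) + Q(y) + 6, so its minimum is min P + min Q + 6.
P'(x) = 12(x - 4)(x - 2)(x - 1) vanishes at x ∈ {1, 2, 4}; Q'(y) = 2y + 4 vanishes at y ∈ {-2}.
Local minima of P (where P''>0): P(1)=-37, P(4)=-64. Local minima of Q: Q(-2)=-4.
So the global minimum of psi is P(4) + Q(-2) + 6 = -64 − 4 + 6 = -62, attained at (4, -2).

-62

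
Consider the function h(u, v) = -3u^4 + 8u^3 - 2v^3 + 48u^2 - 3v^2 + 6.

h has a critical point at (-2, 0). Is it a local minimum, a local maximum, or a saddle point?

local maximum

The mixed partial ∂²h/∂u∂v is 0, so the Hessian at any point is diag(h_uu, h_vv) = diag(12(-3u^2 + 4u + 8), -6(2v + 1)).
At (-2, 0): H = diag(-144, -6).
Both eigenvalues are negative, so H is negative definite: a local maximum.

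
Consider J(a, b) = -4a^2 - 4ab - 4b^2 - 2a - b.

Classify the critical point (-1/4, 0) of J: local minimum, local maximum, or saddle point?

local maximum

The Hessian of J is constant: H = [[-8, -4], [-4, -8]].
det(H) = (-8)·(-8) − (-4)² = 48.
det(H) > 0 and tr(H) = -16 < 0, so H is negative definite and the point is a local maximum.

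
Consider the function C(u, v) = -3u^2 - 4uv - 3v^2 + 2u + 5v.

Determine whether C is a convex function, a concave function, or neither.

concave

C is quadratic, so its Hessian is the constant matrix H = [[-6, -4], [-4, -6]].
det(H) = 20, tr(H) = -12.
det(H) > 0 and tr(H) < 0, so H is negative definite everywhere: concave.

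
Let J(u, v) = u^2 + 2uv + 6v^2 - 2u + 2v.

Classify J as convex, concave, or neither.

J is quadratic, so its Hessian is the constant matrix H = [[2, 2], [2, 12]].
det(H) = 20, tr(H) = 14.
det(H) > 0 and tr(H) > 0, so H is positive definite everywhere: convex.

convex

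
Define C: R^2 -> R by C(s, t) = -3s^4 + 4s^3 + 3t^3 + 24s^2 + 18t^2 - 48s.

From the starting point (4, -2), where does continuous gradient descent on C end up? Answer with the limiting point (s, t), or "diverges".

C is separable, so gradient descent decouples: s follows -∂C/∂s, t follows -∂C/∂t.
∂C/∂s = -12(s - 2)(s - 1)(s + 2); at s=4 this is -432, so s increases.
∂C/∂t = 9t(t + 4); at t=-2 this is -36, so t increases.
The s-coordinate has no critical point in that direction and runs off to infinity.

diverges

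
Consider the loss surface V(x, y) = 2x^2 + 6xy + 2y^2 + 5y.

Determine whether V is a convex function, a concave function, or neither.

neither

V is quadratic, so its Hessian is the constant matrix H = [[4, 6], [6, 4]].
det(H) = -20, tr(H) = 8.
det(H) < 0, so H is indefinite: neither convex nor concave.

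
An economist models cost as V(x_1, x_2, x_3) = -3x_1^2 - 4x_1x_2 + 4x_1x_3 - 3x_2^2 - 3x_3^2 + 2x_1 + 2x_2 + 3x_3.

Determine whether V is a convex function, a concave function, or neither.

concave

V is quadratic, so its Hessian is the constant matrix H = [[-6, -4, 4], [-4, -6, 0], [4, 0, -6]].
Leading principal minors: -6, 20, -24.
Signs alternate −, +, − ⇒ H ≺ 0 ⇒ concave.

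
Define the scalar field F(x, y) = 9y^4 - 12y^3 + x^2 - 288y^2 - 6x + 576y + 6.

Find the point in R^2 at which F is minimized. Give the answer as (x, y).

(3, -4)

F(x,y) separates as P(x) + Q(y) + 6, so its minimum is min P + min Q + 6.
P'(x) = 2x - 6 vanishes at x ∈ {3}; Q'(y) = 36(y - 4)(y - 1)(y + 4) vanishes at y ∈ {-4, 1, 4}.
Local minima of P (where P''>0): P(3)=-9. Local minima of Q: Q(-4)=-3840, Q(4)=-768.
So the global minimum of F is P(3) + Q(-4) + 6 = -9 − 3840 + 6 = -3843, attained at (3, -4).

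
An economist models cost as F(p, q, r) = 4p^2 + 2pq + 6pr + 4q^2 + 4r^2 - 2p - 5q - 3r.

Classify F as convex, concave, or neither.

convex

F is quadratic, so its Hessian is the constant matrix H = [[8, 2, 6], [2, 8, 0], [6, 0, 8]].
Leading principal minors: 8, 60, 192.
All positive ⇒ H ≻ 0 ⇒ convex.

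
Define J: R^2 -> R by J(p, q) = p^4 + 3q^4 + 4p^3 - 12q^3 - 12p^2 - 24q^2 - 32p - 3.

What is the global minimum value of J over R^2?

J(p,q) separates as A(p) + B(q) − 3, so its minimum is min A + min B − 3.
A'(p) = 4(p - 2)(p + 1)(p + 4) vanishes at p ∈ {-4, -1, 2}; B'(q) = 12q(q - 4)(q + 1) vanishes at q ∈ {-1, 0, 4}.
Local minima of A (where A''>0): A(-4)=-64, A(2)=-64. Local minima of B: B(-1)=-9, B(4)=-384.
So the global minimum of J is A(-4) + B(4) − 3 = -64 − 384 − 3 = -451, attained at (-4, 4).

-451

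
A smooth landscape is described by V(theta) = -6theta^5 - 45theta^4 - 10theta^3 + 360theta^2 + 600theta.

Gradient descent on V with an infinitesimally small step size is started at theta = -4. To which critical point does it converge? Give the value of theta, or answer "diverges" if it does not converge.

V'(theta) = -30(theta - 2)(theta + 1)(theta + 2)(theta + 5), so V'(-4) = 1080.
Gradient descent moves in the -V' direction, i.e. theta is decreasing.
The nearest critical point in that direction is theta = -5, where V'' = 2520 > 0 (a local minimum). The iterate converges there.

-5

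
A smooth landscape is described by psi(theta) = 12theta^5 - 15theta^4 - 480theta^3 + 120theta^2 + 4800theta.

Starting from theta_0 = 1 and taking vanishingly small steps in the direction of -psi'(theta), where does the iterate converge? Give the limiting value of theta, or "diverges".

psi'(theta) = 60(theta - 5)(theta - 2)(theta + 2)(theta + 4), so psi'(1) = 3600.
Gradient descent moves in the -psi' direction, i.e. theta is decreasing.
The nearest critical point in that direction is theta = -2, where psi'' = 3360 > 0 (a local minimum). The iterate converges there.

-2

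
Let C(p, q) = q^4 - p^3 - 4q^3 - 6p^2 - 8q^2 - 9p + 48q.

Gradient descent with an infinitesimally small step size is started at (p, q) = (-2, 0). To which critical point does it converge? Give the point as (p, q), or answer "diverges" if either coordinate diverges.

C is separable, so gradient descent decouples: p follows -∂C/∂p, q follows -∂C/∂q.
∂C/∂p = -3(p + 1)(p + 3); at p=-2 this is 3, so p decreases.
∂C/∂q = 4(q - 3)(q - 2)(q + 2); at q=0 this is 48, so q decreases.
p converges to its nearest critical value -3 (a local min of the p-part); q converges to -2. The iterate converges to (-3, -2).

(-3, -2)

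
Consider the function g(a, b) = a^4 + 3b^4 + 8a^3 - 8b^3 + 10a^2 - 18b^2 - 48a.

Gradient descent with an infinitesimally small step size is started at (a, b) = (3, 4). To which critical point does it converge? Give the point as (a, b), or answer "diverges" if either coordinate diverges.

(1, 3)

g is separable, so gradient descent decouples: a follows -∂g/∂a, b follows -∂g/∂b.
∂g/∂a = 4(a - 1)(a + 3)(a + 4); at a=3 this is 336, so a decreases.
∂g/∂b = 12b(b - 3)(b + 1); at b=4 this is 240, so b decreases.
a converges to its nearest critical value 1 (a local min of the a-part); b converges to 3. The iterate converges to (1, 3).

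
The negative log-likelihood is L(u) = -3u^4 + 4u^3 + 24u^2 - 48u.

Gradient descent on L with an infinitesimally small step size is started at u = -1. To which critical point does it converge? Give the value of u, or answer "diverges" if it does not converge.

1

L'(u) = -12(u - 2)(u - 1)(u + 2), so L'(-1) = -72.
Gradient descent moves in the -L' direction, i.e. u is increasing.
The nearest critical point in that direction is u = 1, where L'' = 36 > 0 (a local minimum). The iterate converges there.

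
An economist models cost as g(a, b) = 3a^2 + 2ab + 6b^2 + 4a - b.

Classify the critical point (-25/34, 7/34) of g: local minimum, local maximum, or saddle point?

The Hessian of g is constant: H = [[6, 2], [2, 12]].
det(H) = 6·12 − 2² = 68.
det(H) > 0 and tr(H) = 18 > 0, so H is positive definite and the point is a local minimum.

local minimum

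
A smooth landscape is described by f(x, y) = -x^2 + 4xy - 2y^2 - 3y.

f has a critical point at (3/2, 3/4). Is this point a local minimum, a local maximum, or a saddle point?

saddle point

The Hessian of f is constant: H = [[-2, 4], [4, -4]].
det(H) = (-2)·(-4) − 4² = -8.
Since det(H) < 0, H is indefinite and the critical point is a saddle point.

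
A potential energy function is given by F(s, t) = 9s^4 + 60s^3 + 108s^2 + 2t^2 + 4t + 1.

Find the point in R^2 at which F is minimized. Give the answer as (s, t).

(0, -1)

F(s,t) separates as P(s) + Q(t) + 1, so its minimum is min P + min Q + 1.
P'(s) = 36s(s + 2)(s + 3) vanishes at s ∈ {-3, -2, 0}; Q'(t) = 4(t + 1) vanishes at t ∈ {-1}.
Local minima of P (where P''>0): P(-3)=81, P(0)=0. Local minima of Q: Q(-1)=-2.
So the global minimum of F is P(0) + Q(-1) + 1 = 0 − 2 + 1 = -1, attained at (0, -1).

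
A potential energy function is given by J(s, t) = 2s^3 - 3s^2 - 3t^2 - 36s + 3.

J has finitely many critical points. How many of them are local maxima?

1

J separates as a function of s plus a function of t, so ∇J=0 decouples.
∂J/∂s = 6(s - 3)(s + 2) = 0 at s ∈ {-2, 3}; ∂J/∂t = -6t = 0 at t ∈ {0}.
The Hessian is diagonal: diag(J_ss, J_tt). Second derivatives: J_ss(-2)=-30, J_ss(3)=30; J_tt(0)=-6.
Local maxima occur where both diagonal entries negative: (-2, 0). Count: 1.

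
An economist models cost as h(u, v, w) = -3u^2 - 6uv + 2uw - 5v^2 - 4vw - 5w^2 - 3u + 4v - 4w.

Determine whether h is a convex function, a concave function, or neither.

h is quadratic, so its Hessian is the constant matrix H = [[-6, -6, 2], [-6, -10, -4], [2, -4, -10]].
Leading principal minors: -6, 24, -8.
Signs alternate −, +, − ⇒ H ≺ 0 ⇒ concave.

concave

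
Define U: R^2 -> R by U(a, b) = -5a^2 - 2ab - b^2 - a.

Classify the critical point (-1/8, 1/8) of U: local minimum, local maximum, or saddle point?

The Hessian of U is constant: H = [[-10, -2], [-2, -2]].
det(H) = (-10)·(-2) − (-2)² = 16.
det(H) > 0 and tr(H) = -12 < 0, so H is negative definite and the point is a local maximum.

local maximum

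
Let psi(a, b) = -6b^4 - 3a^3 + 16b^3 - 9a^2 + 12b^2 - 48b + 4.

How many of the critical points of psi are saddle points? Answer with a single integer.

psi separates as a function of a plus a function of b, so ∇psi=0 decouples.
∂psi/∂a = -9a(a + 2) = 0 at a ∈ {-2, 0}; ∂psi/∂b = -24(b - 2)(b - 1)(b + 1) = 0 at b ∈ {-1, 1, 2}.
The Hessian is diagonal: diag(psi_aa, psi_bb). Second derivatives: psi_aa(-2)=18, psi_aa(0)=-18; psi_bb(-1)=-144, psi_bb(1)=48, psi_bb(2)=-72.
Saddle points occur where the two diagonal entries have opposite signs: (-2, -1), (-2, 2), (0, 1). Count: 3.

3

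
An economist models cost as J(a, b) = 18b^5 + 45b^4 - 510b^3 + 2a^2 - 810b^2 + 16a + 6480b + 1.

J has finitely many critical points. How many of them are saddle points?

J separates as a function of a plus a function of b, so ∇J=0 decouples.
∂J/∂a = 4(a + 4) = 0 at a ∈ {-4}; ∂J/∂b = 90(b - 3)(b - 2)(b + 3)(b + 4) = 0 at b ∈ {-4, -3, 2, 3}.
The Hessian is diagonal: diag(J_aa, J_bb). Second derivatives: J_aa(-4)=4; J_bb(-4)=-3780, J_bb(-3)=2700, J_bb(2)=-2700, J_bb(3)=3780.
Saddle points occur where the two diagonal entries have opposite signs: (-4, -4), (-4, 2). Count: 2.

2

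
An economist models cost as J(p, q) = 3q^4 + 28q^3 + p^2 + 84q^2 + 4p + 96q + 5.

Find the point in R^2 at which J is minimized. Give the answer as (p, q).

(-2, -4)

J(p,q) separates as A(p) + B(q) + 5, so its minimum is min A + min B + 5.
A'(p) = 2p + 4 vanishes at p ∈ {-2}; B'(q) = 12(q + 1)(q + 2)(q + 4) vanishes at q ∈ {-4, -2, -1}.
Local minima of A (where A''>0): A(-2)=-4. Local minima of B: B(-4)=-64, B(-1)=-37.
So the global minimum of J is A(-2) + B(-4) + 5 = -4 − 64 + 5 = -63, attained at (-2, -4).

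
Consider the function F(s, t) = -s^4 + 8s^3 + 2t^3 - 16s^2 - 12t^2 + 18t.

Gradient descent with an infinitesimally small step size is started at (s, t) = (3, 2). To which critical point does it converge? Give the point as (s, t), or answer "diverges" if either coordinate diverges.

(2, 3)

F is separable, so gradient descent decouples: s follows -∂F/∂s, t follows -∂F/∂t.
∂F/∂s = -4s(s - 4)(s - 2); at s=3 this is 12, so s decreases.
∂F/∂t = 6(t - 3)(t - 1); at t=2 this is -6, so t increases.
s converges to its nearest critical value 2 (a local min of the s-part); t converges to 3. The iterate converges to (2, 3).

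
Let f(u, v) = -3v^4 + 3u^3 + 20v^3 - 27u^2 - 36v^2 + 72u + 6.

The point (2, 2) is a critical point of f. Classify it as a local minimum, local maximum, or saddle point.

saddle point

The mixed partial ∂²f/∂u∂v is 0, so the Hessian at any point is diag(f_uu, f_vv) = diag(18(u - 3), 12(-3v^2 + 10v - 6)).
At (2, 2): H = diag(-18, 24).
The eigenvalues have opposite signs, so H is indefinite: a saddle point.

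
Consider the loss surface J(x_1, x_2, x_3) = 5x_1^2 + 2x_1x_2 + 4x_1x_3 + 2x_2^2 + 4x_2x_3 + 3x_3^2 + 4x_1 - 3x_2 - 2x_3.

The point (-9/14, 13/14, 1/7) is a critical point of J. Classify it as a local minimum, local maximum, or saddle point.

The Hessian is constant: H = [[10, 2, 4], [2, 4, 4], [4, 4, 6]].
Leading principal minors: Δ₁ = 10, Δ₂ = 36, Δ₃ = 56.
All leading minors are positive, so H is positive definite: a local minimum.

local minimum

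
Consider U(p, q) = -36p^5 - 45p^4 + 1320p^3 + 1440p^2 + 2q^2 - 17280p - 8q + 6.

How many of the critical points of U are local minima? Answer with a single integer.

2

U separates as a function of p plus a function of q, so ∇U=0 decouples.
∂U/∂p = -180(p - 4)(p - 2)(p + 3)(p + 4) = 0 at p ∈ {-4, -3, 2, 4}; ∂U/∂q = 4(q - 2) = 0 at q ∈ {2}.
The Hessian is diagonal: diag(U_pp, U_qq). Second derivatives: U_pp(-4)=8640, U_pp(-3)=-6300, U_pp(2)=10800, U_pp(4)=-20160; U_qq(2)=4.
Local minima occur where both diagonal entries positive: (-4, 2), (2, 2). Count: 2.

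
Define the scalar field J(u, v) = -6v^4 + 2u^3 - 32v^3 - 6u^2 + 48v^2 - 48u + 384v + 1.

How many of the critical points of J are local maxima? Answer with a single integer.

J separates as a function of u plus a function of v, so ∇J=0 decouples.
∂J/∂u = 6(u - 4)(u + 2) = 0 at u ∈ {-2, 4}; ∂J/∂v = -24(v - 2)(v + 2)(v + 4) = 0 at v ∈ {-4, -2, 2}.
The Hessian is diagonal: diag(J_uu, J_vv). Second derivatives: J_uu(-2)=-36, J_uu(4)=36; J_vv(-4)=-288, J_vv(-2)=192, J_vv(2)=-576.
Local maxima occur where both diagonal entries negative: (-2, -4), (-2, 2). Count: 2.

2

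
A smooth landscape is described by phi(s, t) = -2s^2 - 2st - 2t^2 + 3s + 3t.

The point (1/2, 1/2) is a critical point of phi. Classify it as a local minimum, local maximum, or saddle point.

The Hessian of phi is constant: H = [[-4, -2], [-2, -4]].
det(H) = (-4)·(-4) − (-2)² = 12.
det(H) > 0 and tr(H) = -8 < 0, so H is negative definite and the point is a local maximum.

local maximum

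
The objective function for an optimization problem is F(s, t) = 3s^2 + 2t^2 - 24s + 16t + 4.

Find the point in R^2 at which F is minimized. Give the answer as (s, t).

(4, -4)

F(s,t) separates as P(s) + Q(t) + 4, so its minimum is min P + min Q + 4.
P'(s) = 6s - 24 vanishes at s ∈ {4}; Q'(t) = 4(t + 4) vanishes at t ∈ {-4}.
Local minima of P (where P''>0): P(4)=-48. Local minima of Q: Q(-4)=-32.
So the global minimum of F is P(4) + Q(-4) + 4 = -48 − 32 + 4 = -76, attained at (4, -4).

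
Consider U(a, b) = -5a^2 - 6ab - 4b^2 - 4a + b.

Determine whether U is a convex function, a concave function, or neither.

U is quadratic, so its Hessian is the constant matrix H = [[-10, -6], [-6, -8]].
det(H) = 44, tr(H) = -18.
det(H) > 0 and tr(H) < 0, so H is negative definite everywhere: concave.

concave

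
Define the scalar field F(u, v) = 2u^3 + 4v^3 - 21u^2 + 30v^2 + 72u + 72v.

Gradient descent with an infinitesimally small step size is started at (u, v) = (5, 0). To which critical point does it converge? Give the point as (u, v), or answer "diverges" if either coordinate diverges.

F is separable, so gradient descent decouples: u follows -∂F/∂u, v follows -∂F/∂v.
∂F/∂u = 6(u - 4)(u - 3); at u=5 this is 12, so u decreases.
∂F/∂v = 12(v + 2)(v + 3); at v=0 this is 72, so v decreases.
u converges to its nearest critical value 4 (a local min of the u-part); v converges to -2. The iterate converges to (4, -2).

(4, -2)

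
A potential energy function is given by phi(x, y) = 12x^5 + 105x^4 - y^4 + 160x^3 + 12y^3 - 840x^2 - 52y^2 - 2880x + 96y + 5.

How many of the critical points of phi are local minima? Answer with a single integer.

phi separates as a function of x plus a function of y, so ∇phi=0 decouples.
∂phi/∂x = 60(x - 2)(x + 2)(x + 3)(x + 4) = 0 at x ∈ {-4, -3, -2, 2}; ∂phi/∂y = -4(y - 4)(y - 3)(y - 2) = 0 at y ∈ {2, 3, 4}.
The Hessian is diagonal: diag(phi_xx, phi_yy). Second derivatives: phi_xx(-4)=-720, phi_xx(-3)=300, phi_xx(-2)=-480, phi_xx(2)=7200; phi_yy(2)=-8, phi_yy(3)=4, phi_yy(4)=-8.
Local minima occur where both diagonal entries positive: (-3, 3), (2, 3). Count: 2.

2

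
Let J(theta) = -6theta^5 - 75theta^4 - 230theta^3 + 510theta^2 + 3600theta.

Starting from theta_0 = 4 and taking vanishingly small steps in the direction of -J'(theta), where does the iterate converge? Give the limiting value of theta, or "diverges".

J'(theta) = -30(theta - 2)(theta + 3)(theta + 4)(theta + 5), so J'(4) = -30240.
Gradient descent moves in the -J' direction, i.e. theta is increasing.
There is no critical point above theta=4, and J' keeps the same sign, so the iterate runs off to +∞.

diverges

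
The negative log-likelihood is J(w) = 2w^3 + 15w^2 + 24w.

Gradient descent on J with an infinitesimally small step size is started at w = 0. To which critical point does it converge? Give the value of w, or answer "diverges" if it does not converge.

J'(w) = 6(w + 1)(w + 4), so J'(0) = 24.
Gradient descent moves in the -J' direction, i.e. w is decreasing.
The nearest critical point in that direction is w = -1, where J'' = 18 > 0 (a local minimum). The iterate converges there.

-1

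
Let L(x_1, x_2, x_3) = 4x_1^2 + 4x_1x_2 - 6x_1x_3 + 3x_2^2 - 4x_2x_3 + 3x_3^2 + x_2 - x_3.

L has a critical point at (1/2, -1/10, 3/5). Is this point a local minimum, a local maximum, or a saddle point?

local minimum

The Hessian is constant: H = [[8, 4, -6], [4, 6, -4], [-6, -4, 6]].
Leading principal minors: Δ₁ = 8, Δ₂ = 32, Δ₃ = 40.
All leading minors are positive, so H is positive definite: a local minimum.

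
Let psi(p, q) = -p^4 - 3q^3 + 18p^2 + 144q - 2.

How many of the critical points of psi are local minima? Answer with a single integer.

psi separates as a function of p plus a function of q, so ∇psi=0 decouples.
∂psi/∂p = -4p(p - 3)(p + 3) = 0 at p ∈ {-3, 0, 3}; ∂psi/∂q = -9(q - 4)(q + 4) = 0 at q ∈ {-4, 4}.
The Hessian is diagonal: diag(psi_pp, psi_qq). Second derivatives: psi_pp(-3)=-72, psi_pp(0)=36, psi_pp(3)=-72; psi_qq(-4)=72, psi_qq(4)=-72.
Local minima occur where both diagonal entries positive: (0, -4). Count: 1.

1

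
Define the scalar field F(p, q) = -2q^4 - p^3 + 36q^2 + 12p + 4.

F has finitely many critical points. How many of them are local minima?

1

F separates as a function of p plus a function of q, so ∇F=0 decouples.
∂F/∂p = -3(p - 2)(p + 2) = 0 at p ∈ {-2, 2}; ∂F/∂q = -8q(q - 3)(q + 3) = 0 at q ∈ {-3, 0, 3}.
The Hessian is diagonal: diag(F_pp, F_qq). Second derivatives: F_pp(-2)=12, F_pp(2)=-12; F_qq(-3)=-144, F_qq(0)=72, F_qq(3)=-144.
Local minima occur where both diagonal entries positive: (-2, 0). Count: 1.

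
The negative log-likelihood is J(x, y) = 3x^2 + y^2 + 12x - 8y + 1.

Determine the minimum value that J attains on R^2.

J(x,y) separates as P(x) + Q(y) + 1, so its minimum is min P + min Q + 1.
P'(x) = 6x + 12 vanishes at x ∈ {-2}; Q'(y) = 2y - 8 vanishes at y ∈ {4}.
Local minima of P (where P''>0): P(-2)=-12. Local minima of Q: Q(4)=-16.
So the global minimum of J is P(-2) + Q(4) + 1 = -12 − 16 + 1 = -27, attained at (-2, 4).

-27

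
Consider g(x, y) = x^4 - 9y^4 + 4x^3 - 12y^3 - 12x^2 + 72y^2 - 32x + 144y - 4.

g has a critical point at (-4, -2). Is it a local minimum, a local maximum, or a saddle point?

The mixed partial ∂²g/∂x∂y is 0, so the Hessian at any point is diag(g_xx, g_yy) = diag(12(x^2 + 2x - 2), 36(-3y^2 - 2y + 4)).
At (-4, -2): H = diag(72, -144).
The eigenvalues have opposite signs, so H is indefinite: a saddle point.

saddle point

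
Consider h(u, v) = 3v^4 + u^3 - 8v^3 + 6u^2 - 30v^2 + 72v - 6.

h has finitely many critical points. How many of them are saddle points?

h separates as a function of u plus a function of v, so ∇h=0 decouples.
∂h/∂u = 3u(u + 4) = 0 at u ∈ {-4, 0}; ∂h/∂v = 12(v - 3)(v - 1)(v + 2) = 0 at v ∈ {-2, 1, 3}.
The Hessian is diagonal: diag(h_uu, h_vv). Second derivatives: h_uu(-4)=-12, h_uu(0)=12; h_vv(-2)=180, h_vv(1)=-72, h_vv(3)=120.
Saddle points occur where the two diagonal entries have opposite signs: (-4, -2), (-4, 3), (0, 1). Count: 3.

3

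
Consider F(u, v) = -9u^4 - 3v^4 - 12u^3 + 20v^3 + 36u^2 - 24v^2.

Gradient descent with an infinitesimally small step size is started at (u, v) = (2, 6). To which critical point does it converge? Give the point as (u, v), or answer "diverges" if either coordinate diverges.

diverges

F is separable, so gradient descent decouples: u follows -∂F/∂u, v follows -∂F/∂v.
∂F/∂u = -36u(u - 1)(u + 2); at u=2 this is -288, so u increases.
∂F/∂v = -12v(v - 4)(v - 1); at v=6 this is -720, so v increases.
The u-coordinate has no critical point in that direction and runs off to infinity.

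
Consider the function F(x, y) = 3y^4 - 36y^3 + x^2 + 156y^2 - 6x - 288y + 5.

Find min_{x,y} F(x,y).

F(x,y) separates as P(x) + Q(y) + 5, so its minimum is min P + min Q + 5.
P'(x) = 2x - 6 vanishes at x ∈ {3}; Q'(y) = 12(y - 4)(y - 3)(y - 2) vanishes at y ∈ {2, 3, 4}.
Local minima of P (where P''>0): P(3)=-9. Local minima of Q: Q(2)=-192, Q(4)=-192.
So the global minimum of F is P(3) + Q(2) + 5 = -9 − 192 + 5 = -196, attained at (3, 2).

-196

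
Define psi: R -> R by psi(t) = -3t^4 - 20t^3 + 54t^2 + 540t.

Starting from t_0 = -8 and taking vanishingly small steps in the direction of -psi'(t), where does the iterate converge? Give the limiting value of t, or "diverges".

diverges

psi'(t) = -12(t - 3)(t + 3)(t + 5), so psi'(-8) = 1980.
Gradient descent moves in the -psi' direction, i.e. t is decreasing.
There is no critical point below t=-8, and psi' keeps the same sign, so the iterate runs off to −∞.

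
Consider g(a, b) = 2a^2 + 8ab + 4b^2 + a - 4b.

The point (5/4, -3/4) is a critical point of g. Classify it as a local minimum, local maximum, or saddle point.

The Hessian of g is constant: H = [[4, 8], [8, 8]].
det(H) = 4·8 − 8² = -32.
Since det(H) < 0, H is indefinite and the critical point is a saddle point.

saddle point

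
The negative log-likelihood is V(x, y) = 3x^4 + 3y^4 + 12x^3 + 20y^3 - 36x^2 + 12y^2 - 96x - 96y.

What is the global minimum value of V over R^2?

-253

V(x,y) separates as P(x) + Q(y), so its minimum is min P + min Q.
P'(x) = 12(x - 2)(x + 1)(x + 4) vanishes at x ∈ {-4, -1, 2}; Q'(y) = 12(y - 1)(y + 2)(y + 4) vanishes at y ∈ {-4, -2, 1}.
Local minima of P (where P''>0): P(-4)=-192, P(2)=-192. Local minima of Q: Q(-4)=64, Q(1)=-61.
So the global minimum of V is P(-4) + Q(1) = -192 − 61 = -253, attained at (-4, 1).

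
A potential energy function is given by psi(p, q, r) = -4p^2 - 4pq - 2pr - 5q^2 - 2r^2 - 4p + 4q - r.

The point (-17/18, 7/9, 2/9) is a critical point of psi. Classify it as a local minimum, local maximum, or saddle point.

The Hessian is constant: H = [[-8, -4, -2], [-4, -10, 0], [-2, 0, -4]].
Leading principal minors: Δ₁ = -8, Δ₂ = 64, Δ₃ = -216.
The minors alternate sign starting negative (−, +, −), so H is negative definite: a local maximum.

local maximum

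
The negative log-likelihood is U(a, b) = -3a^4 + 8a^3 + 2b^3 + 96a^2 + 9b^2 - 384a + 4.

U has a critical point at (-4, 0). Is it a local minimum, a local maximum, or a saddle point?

saddle point

The mixed partial ∂²U/∂a∂b is 0, so the Hessian at any point is diag(U_aa, U_bb) = diag(12(-3a^2 + 4a + 16), 6(2b + 3)).
At (-4, 0): H = diag(-576, 18).
The eigenvalues have opposite signs, so H is indefinite: a saddle point.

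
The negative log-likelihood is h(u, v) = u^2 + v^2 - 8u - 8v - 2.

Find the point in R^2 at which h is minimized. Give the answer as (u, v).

(4, 4)

h(u,v) separates as P(u) + Q(v) − 2, so its minimum is min P + min Q − 2.
P'(u) = 2u - 8 vanishes at u ∈ {4}; Q'(v) = 2v - 8 vanishes at v ∈ {4}.
Local minima of P (where P''>0): P(4)=-16. Local minima of Q: Q(4)=-16.
So the global minimum of h is P(4) + Q(4) − 2 = -16 − 16 − 2 = -34, attained at (4, 4).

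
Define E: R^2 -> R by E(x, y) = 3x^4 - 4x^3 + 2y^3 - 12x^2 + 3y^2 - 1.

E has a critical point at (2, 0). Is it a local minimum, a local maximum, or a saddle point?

local minimum

The mixed partial ∂²E/∂x∂y is 0, so the Hessian at any point is diag(E_xx, E_yy) = diag(12(3x^2 - 2x - 2), 6(2y + 1)).
At (2, 0): H = diag(72, 6).
Both eigenvalues are positive, so H is positive definite: a local minimum.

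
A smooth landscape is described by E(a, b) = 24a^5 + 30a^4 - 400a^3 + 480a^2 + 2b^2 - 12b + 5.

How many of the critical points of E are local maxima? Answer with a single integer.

E separates as a function of a plus a function of b, so ∇E=0 decouples.
∂E/∂a = 120a(a - 2)(a - 1)(a + 4) = 0 at a ∈ {-4, 0, 1, 2}; ∂E/∂b = 4(b - 3) = 0 at b ∈ {3}.
The Hessian is diagonal: diag(E_aa, E_bb). Second derivatives: E_aa(-4)=-14400, E_aa(0)=960, E_aa(1)=-600, E_aa(2)=1440; E_bb(3)=4.
Local maxima occur where both diagonal entries negative: none. Count: 0.

0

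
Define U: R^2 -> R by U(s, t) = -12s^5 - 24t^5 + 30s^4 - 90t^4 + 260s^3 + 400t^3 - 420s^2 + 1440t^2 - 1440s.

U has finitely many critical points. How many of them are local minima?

4

U separates as a function of s plus a function of t, so ∇U=0 decouples.
∂U/∂s = -60(s - 4)(s - 2)(s + 1)(s + 3) = 0 at s ∈ {-3, -1, 2, 4}; ∂U/∂t = -120t(t - 3)(t + 2)(t + 4) = 0 at t ∈ {-4, -2, 0, 3}.
The Hessian is diagonal: diag(U_ss, U_tt). Second derivatives: U_ss(-3)=4200, U_ss(-1)=-1800, U_ss(2)=1800, U_ss(4)=-4200; U_tt(-4)=6720, U_tt(-2)=-2400, U_tt(0)=2880, U_tt(3)=-12600.
Local minima occur where both diagonal entries positive: (-3, -4), (-3, 0), (2, -4), (2, 0). Count: 4.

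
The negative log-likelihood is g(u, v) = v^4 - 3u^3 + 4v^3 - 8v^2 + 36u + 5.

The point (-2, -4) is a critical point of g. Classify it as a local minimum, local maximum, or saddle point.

The mixed partial ∂²g/∂u∂v is 0, so the Hessian at any point is diag(g_uu, g_vv) = diag(-18u, 4(3v^2 + 6v - 4)).
At (-2, -4): H = diag(36, 80).
Both eigenvalues are positive, so H is positive definite: a local minimum.

local minimum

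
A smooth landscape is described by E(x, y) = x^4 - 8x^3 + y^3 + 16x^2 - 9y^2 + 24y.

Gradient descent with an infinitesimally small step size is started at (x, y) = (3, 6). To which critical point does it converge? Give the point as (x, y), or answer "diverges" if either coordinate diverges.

E is separable, so gradient descent decouples: x follows -∂E/∂x, y follows -∂E/∂y.
∂E/∂x = 4x(x - 4)(x - 2); at x=3 this is -12, so x increases.
∂E/∂y = 3(y - 4)(y - 2); at y=6 this is 24, so y decreases.
x converges to its nearest critical value 4 (a local min of the x-part); y converges to 4. The iterate converges to (4, 4).

(4, 4)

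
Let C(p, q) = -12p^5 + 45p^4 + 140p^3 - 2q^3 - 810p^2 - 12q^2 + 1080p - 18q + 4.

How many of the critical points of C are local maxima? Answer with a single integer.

2

C separates as a function of p plus a function of q, so ∇C=0 decouples.
∂C/∂p = -60(p - 3)(p - 2)(p - 1)(p + 3) = 0 at p ∈ {-3, 1, 2, 3}; ∂C/∂q = -6(q + 1)(q + 3) = 0 at q ∈ {-3, -1}.
The Hessian is diagonal: diag(C_pp, C_qq). Second derivatives: C_pp(-3)=7200, C_pp(1)=-480, C_pp(2)=300, C_pp(3)=-720; C_qq(-3)=12, C_qq(-1)=-12.
Local maxima occur where both diagonal entries negative: (1, -1), (3, -1). Count: 2.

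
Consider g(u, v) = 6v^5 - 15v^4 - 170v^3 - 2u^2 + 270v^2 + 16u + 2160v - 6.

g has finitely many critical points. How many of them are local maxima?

2

g separates as a function of u plus a function of v, so ∇g=0 decouples.
∂g/∂u = -4(u - 4) = 0 at u ∈ {4}; ∂g/∂v = 30(v - 4)(v - 3)(v + 2)(v + 3) = 0 at v ∈ {-3, -2, 3, 4}.
The Hessian is diagonal: diag(g_uu, g_vv). Second derivatives: g_uu(4)=-4; g_vv(-3)=-1260, g_vv(-2)=900, g_vv(3)=-900, g_vv(4)=1260.
Local maxima occur where both diagonal entries negative: (4, -3), (4, 3). Count: 2.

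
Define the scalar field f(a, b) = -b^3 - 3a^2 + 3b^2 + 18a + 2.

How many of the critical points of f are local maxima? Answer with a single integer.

f separates as a function of a plus a function of b, so ∇f=0 decouples.
∂f/∂a = -6(a - 3) = 0 at a ∈ {3}; ∂f/∂b = -3b(b - 2) = 0 at b ∈ {0, 2}.
The Hessian is diagonal: diag(f_aa, f_bb). Second derivatives: f_aa(3)=-6; f_bb(0)=6, f_bb(2)=-6.
Local maxima occur where both diagonal entries negative: (3, 2). Count: 1.

1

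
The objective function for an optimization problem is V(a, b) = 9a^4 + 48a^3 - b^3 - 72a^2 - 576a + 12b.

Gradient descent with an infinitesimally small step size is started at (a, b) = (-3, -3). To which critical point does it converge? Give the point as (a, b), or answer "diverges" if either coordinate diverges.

(-4, -2)

V is separable, so gradient descent decouples: a follows -∂V/∂a, b follows -∂V/∂b.
∂V/∂a = 36(a - 2)(a + 2)(a + 4); at a=-3 this is 180, so a decreases.
∂V/∂b = -3(b - 2)(b + 2); at b=-3 this is -15, so b increases.
a converges to its nearest critical value -4 (a local min of the a-part); b converges to -2. The iterate converges to (-4, -2).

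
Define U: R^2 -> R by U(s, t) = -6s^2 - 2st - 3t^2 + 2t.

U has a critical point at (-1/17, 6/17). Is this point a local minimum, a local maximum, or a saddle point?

local maximum

The Hessian of U is constant: H = [[-12, -2], [-2, -6]].
det(H) = (-12)·(-6) − (-2)² = 68.
det(H) > 0 and tr(H) = -18 < 0, so H is negative definite and the point is a local maximum.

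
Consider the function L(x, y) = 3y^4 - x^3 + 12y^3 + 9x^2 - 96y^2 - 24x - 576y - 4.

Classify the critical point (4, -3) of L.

The mixed partial ∂²L/∂x∂y is 0, so the Hessian at any point is diag(L_xx, L_yy) = diag(6(-x + 3), 12(3y^2 + 6y - 16)).
At (4, -3): H = diag(-6, -84).
Both eigenvalues are negative, so H is negative definite: a local maximum.

local maximum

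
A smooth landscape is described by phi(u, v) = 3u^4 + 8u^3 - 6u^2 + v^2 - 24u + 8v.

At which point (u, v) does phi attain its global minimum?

phi(u,v) separates as P(u) + Q(v), so its minimum is min P + min Q.
P'(u) = 12(u - 1)(u + 1)(u + 2) vanishes at u ∈ {-2, -1, 1}; Q'(v) = 2v + 8 vanishes at v ∈ {-4}.
Local minima of P (where P''>0): P(-2)=8, P(1)=-19. Local minima of Q: Q(-4)=-16.
So the global minimum of phi is P(1) + Q(-4) = -19 − 16 = -35, attained at (1, -4).

(1, -4)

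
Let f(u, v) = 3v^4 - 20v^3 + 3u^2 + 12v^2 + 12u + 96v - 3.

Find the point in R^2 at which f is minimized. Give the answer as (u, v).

(-2, -1)

f(u,v) separates as P(u) + Q(v) − 3, so its minimum is min P + min Q − 3.
P'(u) = 6u + 12 vanishes at u ∈ {-2}; Q'(v) = 12(v - 4)(v - 2)(v + 1) vanishes at v ∈ {-1, 2, 4}.
Local minima of P (where P''>0): P(-2)=-12. Local minima of Q: Q(-1)=-61, Q(4)=64.
So the global minimum of f is P(-2) + Q(-1) − 3 = -12 − 61 − 3 = -76, attained at (-2, -1).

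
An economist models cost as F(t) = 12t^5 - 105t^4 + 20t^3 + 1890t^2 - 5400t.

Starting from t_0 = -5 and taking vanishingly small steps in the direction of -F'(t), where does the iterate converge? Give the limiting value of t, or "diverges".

F'(t) = 60(t - 5)(t - 3)(t - 2)(t + 3), so F'(-5) = 67200.
Gradient descent moves in the -F' direction, i.e. t is decreasing.
There is no critical point below t=-5, and F' keeps the same sign, so the iterate runs off to −∞.

diverges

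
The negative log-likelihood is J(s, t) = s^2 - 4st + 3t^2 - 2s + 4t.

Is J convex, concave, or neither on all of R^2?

neither

J is quadratic, so its Hessian is the constant matrix H = [[2, -4], [-4, 6]].
det(H) = -4, tr(H) = 8.
det(H) < 0, so H is indefinite: neither convex nor concave.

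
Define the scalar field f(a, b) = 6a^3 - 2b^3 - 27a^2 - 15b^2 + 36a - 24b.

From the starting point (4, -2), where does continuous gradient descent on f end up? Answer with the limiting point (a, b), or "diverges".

f is separable, so gradient descent decouples: a follows -∂f/∂a, b follows -∂f/∂b.
∂f/∂a = 18(a - 2)(a - 1); at a=4 this is 108, so a decreases.
∂f/∂b = -6(b + 1)(b + 4); at b=-2 this is 12, so b decreases.
a converges to its nearest critical value 2 (a local min of the a-part); b converges to -4. The iterate converges to (2, -4).

(2, -4)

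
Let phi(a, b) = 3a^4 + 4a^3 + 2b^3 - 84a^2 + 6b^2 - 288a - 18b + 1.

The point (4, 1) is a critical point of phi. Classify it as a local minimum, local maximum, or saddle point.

The mixed partial ∂²phi/∂a∂b is 0, so the Hessian at any point is diag(phi_aa, phi_bb) = diag(12(3a^2 + 2a - 14), 12(b + 1)).
At (4, 1): H = diag(504, 24).
Both eigenvalues are positive, so H is positive definite: a local minimum.

local minimum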